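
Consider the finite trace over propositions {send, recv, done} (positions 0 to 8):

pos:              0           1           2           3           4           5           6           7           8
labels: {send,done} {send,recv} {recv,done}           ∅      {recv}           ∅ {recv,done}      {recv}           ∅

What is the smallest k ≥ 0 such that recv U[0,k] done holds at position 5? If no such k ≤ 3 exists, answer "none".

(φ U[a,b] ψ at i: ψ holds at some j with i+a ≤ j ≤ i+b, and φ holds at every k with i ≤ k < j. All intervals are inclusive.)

none

Need earliest j ≥ 5 with done, and recv at every k in [5,j-1].
  j=5: rhs fails.
  j=6: rhs holds but lhs fails at k=5.
  j=7: rhs fails.
  j=8: rhs fails.
No witness within the range → none.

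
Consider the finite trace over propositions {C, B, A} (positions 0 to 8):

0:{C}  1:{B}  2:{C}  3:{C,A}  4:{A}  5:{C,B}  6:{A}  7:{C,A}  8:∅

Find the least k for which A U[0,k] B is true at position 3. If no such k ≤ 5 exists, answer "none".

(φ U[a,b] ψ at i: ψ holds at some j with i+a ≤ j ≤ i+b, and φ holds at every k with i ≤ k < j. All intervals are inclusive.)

2

Need earliest j ≥ 3 with B, and A at every k in [3,j-1].
  j=3: rhs fails.
  j=4: rhs fails.
  j=5: rhs holds; lhs holds on [3,4]. k = 2.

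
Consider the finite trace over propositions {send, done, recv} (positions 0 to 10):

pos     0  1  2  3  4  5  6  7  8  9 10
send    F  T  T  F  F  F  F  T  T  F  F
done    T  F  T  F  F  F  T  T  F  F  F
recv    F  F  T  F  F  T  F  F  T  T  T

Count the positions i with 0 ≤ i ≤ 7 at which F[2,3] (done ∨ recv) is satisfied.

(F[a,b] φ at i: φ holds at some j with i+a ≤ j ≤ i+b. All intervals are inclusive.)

Evaluate at each i in [0,7]:
  i=0: ✓ (witness j=2)
  i=1: ✗ (none in [3,4])
  i=2: ✓ (witness j=5)
  i=3: ✓ (witness j=5)
  i=4: ✓ (witness j=6)
  i=5: ✓ (witness j=7)
  i=6: ✓ (witness j=8)
  i=7: ✓ (witness j=9)
Positions where it holds: {0, 2, 3, 4, 5, 6, 7} → 7.

7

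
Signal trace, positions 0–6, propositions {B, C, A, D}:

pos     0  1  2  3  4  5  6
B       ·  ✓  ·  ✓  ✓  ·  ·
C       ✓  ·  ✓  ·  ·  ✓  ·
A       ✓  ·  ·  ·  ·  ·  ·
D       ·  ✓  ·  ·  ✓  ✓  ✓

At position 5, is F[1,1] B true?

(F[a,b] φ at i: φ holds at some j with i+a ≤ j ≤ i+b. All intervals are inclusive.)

Does not hold

Check B at each j in [6,6]:
  j=6: false
No position in the window satisfies it → formula fails.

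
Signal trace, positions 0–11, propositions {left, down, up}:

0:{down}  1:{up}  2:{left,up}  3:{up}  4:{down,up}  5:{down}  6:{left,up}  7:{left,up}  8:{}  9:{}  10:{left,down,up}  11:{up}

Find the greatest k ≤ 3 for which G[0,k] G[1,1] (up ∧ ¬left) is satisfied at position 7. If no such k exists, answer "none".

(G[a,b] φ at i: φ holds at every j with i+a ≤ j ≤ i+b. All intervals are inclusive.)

none

G[1,1] (up ∧ ¬left) must hold from j=7 onward; find where it first fails.
  j=7: fails → no k works.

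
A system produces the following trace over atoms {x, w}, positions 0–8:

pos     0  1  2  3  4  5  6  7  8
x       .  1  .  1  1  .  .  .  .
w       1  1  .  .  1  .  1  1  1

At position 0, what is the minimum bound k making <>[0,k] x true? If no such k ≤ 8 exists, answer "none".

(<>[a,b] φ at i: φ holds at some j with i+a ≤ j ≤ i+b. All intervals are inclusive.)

Scan j = 0,1,… for x:
  j=0: fails
  j=1: holds
First hit at j=1, so smallest k = 1-0 = 1.

1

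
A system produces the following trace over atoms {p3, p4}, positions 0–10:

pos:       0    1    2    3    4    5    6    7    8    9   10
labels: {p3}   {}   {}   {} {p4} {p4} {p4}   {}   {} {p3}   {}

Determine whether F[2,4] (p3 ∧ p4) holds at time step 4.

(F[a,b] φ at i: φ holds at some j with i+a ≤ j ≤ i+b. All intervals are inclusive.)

Check (p3 ∧ p4) at each j in [6,8]:
  j=6: false
  j=7: false
  j=8: false
No position in the window satisfies it → formula fails.

False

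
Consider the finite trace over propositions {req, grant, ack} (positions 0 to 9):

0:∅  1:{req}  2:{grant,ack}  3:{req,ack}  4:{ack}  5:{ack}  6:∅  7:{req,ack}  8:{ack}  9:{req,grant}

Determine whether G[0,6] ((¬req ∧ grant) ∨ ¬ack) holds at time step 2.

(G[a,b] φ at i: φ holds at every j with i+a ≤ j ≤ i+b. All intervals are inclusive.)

Check ((¬req ∧ grant) ∨ ¬ack) at every j in [2,8]:
  j=2: true
  j=3: false
  j=4: false
  j=5: false
  j=6: true
  j=7: false
  j=8: false
Fails at j=3 → formula fails.

Does not hold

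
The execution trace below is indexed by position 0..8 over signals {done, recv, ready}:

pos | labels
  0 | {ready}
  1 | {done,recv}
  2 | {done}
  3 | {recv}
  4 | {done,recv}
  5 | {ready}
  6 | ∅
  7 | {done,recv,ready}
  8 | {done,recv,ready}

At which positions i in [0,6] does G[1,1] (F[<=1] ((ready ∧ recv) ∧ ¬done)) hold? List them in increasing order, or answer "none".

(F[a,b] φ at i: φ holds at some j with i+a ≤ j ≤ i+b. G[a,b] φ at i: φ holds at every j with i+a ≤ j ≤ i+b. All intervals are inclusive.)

Evaluate at each i in [0,6]:
  i=0: ✗ (fails at j=1)
  i=1: ✗ (fails at j=2)
  i=2: ✗ (fails at j=3)
  i=3: ✗ (fails at j=4)
  i=4: ✗ (fails at j=5)
  i=5: ✗ (fails at j=6)
  i=6: ✗ (fails at j=7)

none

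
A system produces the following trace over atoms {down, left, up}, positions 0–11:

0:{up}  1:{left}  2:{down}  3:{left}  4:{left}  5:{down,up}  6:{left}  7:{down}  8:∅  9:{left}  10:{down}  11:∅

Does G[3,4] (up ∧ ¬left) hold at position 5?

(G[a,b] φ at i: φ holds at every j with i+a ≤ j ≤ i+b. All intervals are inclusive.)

False

Check (up ∧ ¬left) at every j in [8,9]:
  j=8: false
  j=9: false
Fails at j=8 → formula fails.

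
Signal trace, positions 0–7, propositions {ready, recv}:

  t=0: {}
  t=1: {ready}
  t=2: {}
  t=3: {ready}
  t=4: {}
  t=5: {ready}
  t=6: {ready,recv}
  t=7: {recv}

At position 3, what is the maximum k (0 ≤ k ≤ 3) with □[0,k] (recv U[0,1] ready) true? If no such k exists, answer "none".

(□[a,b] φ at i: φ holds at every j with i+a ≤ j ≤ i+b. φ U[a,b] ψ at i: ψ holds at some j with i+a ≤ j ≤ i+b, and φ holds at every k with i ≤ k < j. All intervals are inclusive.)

(recv U[0,1] ready) must hold from j=3 onward; find where it first fails.
  j=3: holds
  j=4: fails
Holds on [3,3], so largest k = 0.

0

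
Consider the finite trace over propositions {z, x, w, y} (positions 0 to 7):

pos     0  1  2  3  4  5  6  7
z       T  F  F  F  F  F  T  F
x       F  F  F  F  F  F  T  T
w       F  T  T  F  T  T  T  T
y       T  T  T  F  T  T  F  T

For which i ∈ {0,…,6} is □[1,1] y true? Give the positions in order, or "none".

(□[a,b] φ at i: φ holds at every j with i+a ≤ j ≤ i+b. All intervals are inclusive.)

0, 1, 3, 4, 6

Evaluate at each i in [0,6]:
  i=0: ✓ (all of [1,1])
  i=1: ✓ (all of [2,2])
  i=2: ✗ (fails at j=3)
  i=3: ✓ (all of [4,4])
  i=4: ✓ (all of [5,5])
  i=5: ✗ (fails at j=6)
  i=6: ✓ (all of [7,7])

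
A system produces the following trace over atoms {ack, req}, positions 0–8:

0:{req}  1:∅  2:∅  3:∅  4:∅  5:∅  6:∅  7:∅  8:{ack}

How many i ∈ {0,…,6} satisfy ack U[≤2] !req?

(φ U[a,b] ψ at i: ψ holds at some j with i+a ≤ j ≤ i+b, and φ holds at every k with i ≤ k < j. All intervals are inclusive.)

Evaluate at each i in [0,6]:
  i=0: ✗ (lhs fails at k=0 before rhs at j=1)
  i=1: ✓ (rhs at j=1)
  i=2: ✓ (rhs at j=2)
  i=3: ✓ (rhs at j=3)
  i=4: ✓ (rhs at j=4)
  i=5: ✓ (rhs at j=5)
  i=6: ✓ (rhs at j=6)
Positions where it holds: {1, 2, 3, 4, 5, 6} → 6.

6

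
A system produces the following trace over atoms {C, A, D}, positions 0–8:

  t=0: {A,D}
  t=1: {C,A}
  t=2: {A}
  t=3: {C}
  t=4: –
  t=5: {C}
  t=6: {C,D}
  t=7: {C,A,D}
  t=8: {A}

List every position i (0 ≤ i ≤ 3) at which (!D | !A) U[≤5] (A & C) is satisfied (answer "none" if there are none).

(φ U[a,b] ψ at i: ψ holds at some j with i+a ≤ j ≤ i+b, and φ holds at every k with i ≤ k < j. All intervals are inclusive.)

Evaluate at each i in [0,3]:
  i=0: ✗ (lhs fails at k=0 before rhs at j=1)
  i=1: ✓ (rhs at j=1)
  i=2: ✓ (rhs at j=7; lhs holds on [2,6])
  i=3: ✓ (rhs at j=7; lhs holds on [3,6])

1, 2, 3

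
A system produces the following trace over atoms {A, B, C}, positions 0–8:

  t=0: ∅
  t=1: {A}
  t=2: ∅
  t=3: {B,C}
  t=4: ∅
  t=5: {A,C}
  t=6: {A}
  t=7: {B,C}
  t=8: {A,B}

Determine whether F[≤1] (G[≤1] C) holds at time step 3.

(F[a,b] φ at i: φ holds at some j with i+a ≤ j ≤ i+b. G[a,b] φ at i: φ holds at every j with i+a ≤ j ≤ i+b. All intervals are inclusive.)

No

Check G[≤1] C at each j in [3,4]:
  j=3: fails at 4
  j=4: fails at 4
No position in the window satisfies it → formula fails.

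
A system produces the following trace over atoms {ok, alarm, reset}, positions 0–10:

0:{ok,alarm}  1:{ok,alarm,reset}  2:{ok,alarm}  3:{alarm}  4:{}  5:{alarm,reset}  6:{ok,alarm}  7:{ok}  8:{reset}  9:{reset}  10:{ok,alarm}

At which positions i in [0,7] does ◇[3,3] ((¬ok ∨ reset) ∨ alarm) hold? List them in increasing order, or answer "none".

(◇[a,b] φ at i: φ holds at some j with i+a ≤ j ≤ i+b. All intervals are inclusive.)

Evaluate at each i in [0,7]:
  i=0: ✓ (witness j=3)
  i=1: ✓ (witness j=4)
  i=2: ✓ (witness j=5)
  i=3: ✓ (witness j=6)
  i=4: ✗ (none in [7,7])
  i=5: ✓ (witness j=8)
  i=6: ✓ (witness j=9)
  i=7: ✓ (witness j=10)

0, 1, 2, 3, 5, 6, 7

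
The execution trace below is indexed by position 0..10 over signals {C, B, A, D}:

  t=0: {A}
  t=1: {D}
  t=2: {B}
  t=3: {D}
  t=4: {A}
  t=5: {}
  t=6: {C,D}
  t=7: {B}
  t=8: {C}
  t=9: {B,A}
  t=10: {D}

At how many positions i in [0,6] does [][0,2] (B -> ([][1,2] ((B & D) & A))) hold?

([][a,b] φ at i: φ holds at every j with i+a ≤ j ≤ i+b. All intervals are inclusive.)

Evaluate at each i in [0,6]:
  i=0: ✗ (fails at j=2)
  i=1: ✗ (fails at j=2)
  i=2: ✗ (fails at j=2)
  i=3: ✓ (all of [3,5])
  i=4: ✓ (all of [4,6])
  i=5: ✗ (fails at j=7)
  i=6: ✗ (fails at j=7)
Positions where it holds: {3, 4} → 2.

2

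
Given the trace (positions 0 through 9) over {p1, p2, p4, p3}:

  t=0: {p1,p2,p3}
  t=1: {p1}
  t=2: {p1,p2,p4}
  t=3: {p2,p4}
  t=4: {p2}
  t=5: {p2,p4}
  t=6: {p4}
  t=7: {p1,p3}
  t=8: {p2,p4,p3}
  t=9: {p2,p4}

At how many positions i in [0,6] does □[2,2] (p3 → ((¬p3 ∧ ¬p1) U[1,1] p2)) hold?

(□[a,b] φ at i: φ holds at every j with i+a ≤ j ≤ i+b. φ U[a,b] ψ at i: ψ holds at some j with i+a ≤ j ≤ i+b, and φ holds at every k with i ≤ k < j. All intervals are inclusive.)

Evaluate at each i in [0,6]:
  i=0: ✓ (all of [2,2])
  i=1: ✓ (all of [3,3])
  i=2: ✓ (all of [4,4])
  i=3: ✓ (all of [5,5])
  i=4: ✓ (all of [6,6])
  i=5: ✗ (fails at j=7)
  i=6: ✗ (fails at j=8)
Positions where it holds: {0, 1, 2, 3, 4} → 5.

5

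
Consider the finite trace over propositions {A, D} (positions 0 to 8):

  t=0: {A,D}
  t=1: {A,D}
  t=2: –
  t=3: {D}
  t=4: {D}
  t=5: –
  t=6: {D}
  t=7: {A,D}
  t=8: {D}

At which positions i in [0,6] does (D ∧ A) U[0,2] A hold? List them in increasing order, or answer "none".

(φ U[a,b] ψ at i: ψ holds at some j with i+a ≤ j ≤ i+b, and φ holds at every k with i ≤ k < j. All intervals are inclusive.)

Evaluate at each i in [0,6]:
  i=0: ✓ (rhs at j=0)
  i=1: ✓ (rhs at j=1)
  i=2: ✗ (no rhs in [2,4])
  i=3: ✗ (no rhs in [3,5])
  i=4: ✗ (no rhs in [4,6])
  i=5: ✗ (lhs fails at k=5 before rhs at j=7)
  i=6: ✗ (lhs fails at k=6 before rhs at j=7)

0, 1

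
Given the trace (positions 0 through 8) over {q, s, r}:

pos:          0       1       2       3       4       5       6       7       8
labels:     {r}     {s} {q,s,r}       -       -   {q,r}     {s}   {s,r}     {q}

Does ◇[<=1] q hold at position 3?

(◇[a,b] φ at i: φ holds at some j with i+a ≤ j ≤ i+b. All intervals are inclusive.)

Check q at each j in [3,4]:
  j=3: false
  j=4: false
No position in the window satisfies it → formula fails.

No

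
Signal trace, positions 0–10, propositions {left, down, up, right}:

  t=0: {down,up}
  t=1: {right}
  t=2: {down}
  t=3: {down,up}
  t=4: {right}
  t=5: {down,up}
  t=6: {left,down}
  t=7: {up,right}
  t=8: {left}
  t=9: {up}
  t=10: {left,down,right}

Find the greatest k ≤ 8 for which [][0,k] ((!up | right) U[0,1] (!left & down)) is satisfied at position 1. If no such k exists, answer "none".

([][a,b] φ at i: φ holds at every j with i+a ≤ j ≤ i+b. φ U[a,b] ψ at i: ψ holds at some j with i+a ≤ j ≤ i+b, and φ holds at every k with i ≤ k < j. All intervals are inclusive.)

4

((!up | right) U[0,1] (!left & down)) must hold from j=1 onward; find where it first fails.
  j=1: holds
  j=2: holds
  j=3: holds
  j=4: holds
  j=5: holds
  j=6: fails
Holds on [1,5], so largest k = 4.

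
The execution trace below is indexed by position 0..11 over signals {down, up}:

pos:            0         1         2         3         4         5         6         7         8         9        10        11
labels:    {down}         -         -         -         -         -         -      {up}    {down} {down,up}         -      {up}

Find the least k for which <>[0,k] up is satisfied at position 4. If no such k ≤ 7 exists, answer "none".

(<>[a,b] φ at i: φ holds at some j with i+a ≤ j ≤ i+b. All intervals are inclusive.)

3

Scan j = 4,5,… for up:
  j=4: fails
  j=5: fails
  j=6: fails
  j=7: holds
First hit at j=7, so smallest k = 7-4 = 3.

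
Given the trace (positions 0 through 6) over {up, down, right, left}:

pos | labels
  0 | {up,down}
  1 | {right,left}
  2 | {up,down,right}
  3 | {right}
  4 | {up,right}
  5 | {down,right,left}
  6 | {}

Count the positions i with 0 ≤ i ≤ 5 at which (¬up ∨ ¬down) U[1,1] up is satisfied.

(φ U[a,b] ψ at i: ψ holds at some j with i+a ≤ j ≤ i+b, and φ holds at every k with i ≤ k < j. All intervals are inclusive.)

2

Evaluate at each i in [0,5]:
  i=0: ✗ (no rhs in [1,1])
  i=1: ✓ (rhs at j=2; lhs holds on [1,1])
  i=2: ✗ (no rhs in [3,3])
  i=3: ✓ (rhs at j=4; lhs holds on [3,3])
  i=4: ✗ (no rhs in [5,5])
  i=5: ✗ (no rhs in [6,6])
Positions where it holds: {1, 3} → 2.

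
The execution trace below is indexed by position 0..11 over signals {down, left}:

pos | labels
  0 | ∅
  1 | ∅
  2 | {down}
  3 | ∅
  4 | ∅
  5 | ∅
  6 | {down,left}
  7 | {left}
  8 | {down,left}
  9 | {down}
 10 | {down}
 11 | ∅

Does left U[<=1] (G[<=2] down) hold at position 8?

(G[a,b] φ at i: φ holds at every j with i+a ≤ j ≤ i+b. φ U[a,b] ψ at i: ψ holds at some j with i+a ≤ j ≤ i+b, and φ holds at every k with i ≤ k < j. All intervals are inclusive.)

Need some j in [8,9] with G[<=2] down, and left at every k in [8,j-1].
  j=8: G[<=2] down holds; no prefix to check → satisfied.

Holds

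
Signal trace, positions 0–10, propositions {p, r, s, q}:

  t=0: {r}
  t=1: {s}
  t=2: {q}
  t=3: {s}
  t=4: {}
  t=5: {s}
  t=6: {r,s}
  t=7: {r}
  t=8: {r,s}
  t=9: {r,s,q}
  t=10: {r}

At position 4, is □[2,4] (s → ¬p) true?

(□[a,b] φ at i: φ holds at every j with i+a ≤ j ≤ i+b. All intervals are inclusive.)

Holds

Check (s → ¬p) at every j in [6,8]:
  j=6: antecedent true; consequent true → ✓
  j=7: antecedent false → ✓
  j=8: antecedent true; consequent true → ✓
All positions satisfy it → formula holds.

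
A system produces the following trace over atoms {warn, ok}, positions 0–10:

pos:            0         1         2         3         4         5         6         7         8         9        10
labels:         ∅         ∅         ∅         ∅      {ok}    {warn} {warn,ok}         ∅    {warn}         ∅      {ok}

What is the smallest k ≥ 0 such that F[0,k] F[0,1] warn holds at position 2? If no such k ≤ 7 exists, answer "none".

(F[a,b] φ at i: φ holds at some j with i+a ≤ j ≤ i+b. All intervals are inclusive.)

2

Scan j = 2,3,… for F[0,1] warn:
  j=2: fails
  j=3: fails
  j=4: holds
First hit at j=4, so smallest k = 4-2 = 2.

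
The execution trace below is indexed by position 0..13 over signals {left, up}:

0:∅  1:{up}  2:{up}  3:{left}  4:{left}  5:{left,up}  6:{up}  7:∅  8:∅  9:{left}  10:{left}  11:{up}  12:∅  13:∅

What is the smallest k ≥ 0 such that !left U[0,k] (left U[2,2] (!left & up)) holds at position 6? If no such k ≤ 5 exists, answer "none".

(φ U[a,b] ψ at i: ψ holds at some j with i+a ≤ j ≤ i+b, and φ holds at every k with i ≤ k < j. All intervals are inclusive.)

Need earliest j ≥ 6 with (left U[2,2] (!left & up)), and !left at every k in [6,j-1].
  j=6: rhs fails.
  j=7: rhs fails.
  j=8: rhs fails.
  j=9: rhs holds; lhs holds on [6,8]. k = 3.

3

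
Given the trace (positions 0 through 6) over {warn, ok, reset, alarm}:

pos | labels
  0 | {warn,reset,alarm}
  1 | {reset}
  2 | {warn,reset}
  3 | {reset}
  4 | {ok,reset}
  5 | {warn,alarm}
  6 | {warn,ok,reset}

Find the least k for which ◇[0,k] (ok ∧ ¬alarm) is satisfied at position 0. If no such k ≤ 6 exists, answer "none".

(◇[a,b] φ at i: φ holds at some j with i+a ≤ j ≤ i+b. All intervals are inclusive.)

4

Scan j = 0,1,… for (ok ∧ ¬alarm):
  j=0: fails
  j=1: fails
  j=2: fails
  j=3: fails
  j=4: holds
First hit at j=4, so smallest k = 4-0 = 4.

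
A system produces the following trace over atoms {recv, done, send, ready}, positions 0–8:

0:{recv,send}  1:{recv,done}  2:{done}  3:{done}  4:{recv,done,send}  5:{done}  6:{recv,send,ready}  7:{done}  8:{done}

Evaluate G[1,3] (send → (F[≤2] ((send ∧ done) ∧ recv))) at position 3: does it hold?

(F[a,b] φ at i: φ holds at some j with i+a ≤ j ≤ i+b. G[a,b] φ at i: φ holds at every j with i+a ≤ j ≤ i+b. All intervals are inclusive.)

Check (send → (F[≤2] ((send ∧ done) ∧ recv))) at every j in [4,6]:
  j=4: antecedent true; consequent holds (witness at 4) → ✓
  j=5: antecedent false → ✓
  j=6: antecedent true; consequent fails (none in [6,8]) → ✗
Fails at j=6 → formula fails.

Does not hold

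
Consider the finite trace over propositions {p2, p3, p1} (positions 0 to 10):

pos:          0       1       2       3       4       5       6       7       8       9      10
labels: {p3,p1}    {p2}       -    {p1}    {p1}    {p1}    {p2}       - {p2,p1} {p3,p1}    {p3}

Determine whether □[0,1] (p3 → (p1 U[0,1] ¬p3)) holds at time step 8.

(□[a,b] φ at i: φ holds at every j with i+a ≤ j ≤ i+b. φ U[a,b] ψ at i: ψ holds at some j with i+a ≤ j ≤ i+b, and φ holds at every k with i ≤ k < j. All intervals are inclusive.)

Check (p3 → (p1 U[0,1] ¬p3)) at every j in [8,9]:
  j=8: antecedent false → ✓
  j=9: antecedent true; consequent fails → ✗
Fails at j=9 → formula fails.

Does not hold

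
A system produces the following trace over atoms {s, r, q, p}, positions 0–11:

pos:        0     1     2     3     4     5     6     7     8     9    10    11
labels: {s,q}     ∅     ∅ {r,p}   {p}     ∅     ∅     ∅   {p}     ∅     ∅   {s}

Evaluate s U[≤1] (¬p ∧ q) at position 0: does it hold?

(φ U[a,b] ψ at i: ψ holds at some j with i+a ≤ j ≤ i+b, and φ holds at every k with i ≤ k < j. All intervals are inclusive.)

Holds

Need some j in [0,1] with (¬p ∧ q), and s at every k in [0,j-1].
  j=0: (¬p ∧ q) holds; no prefix to check → satisfied.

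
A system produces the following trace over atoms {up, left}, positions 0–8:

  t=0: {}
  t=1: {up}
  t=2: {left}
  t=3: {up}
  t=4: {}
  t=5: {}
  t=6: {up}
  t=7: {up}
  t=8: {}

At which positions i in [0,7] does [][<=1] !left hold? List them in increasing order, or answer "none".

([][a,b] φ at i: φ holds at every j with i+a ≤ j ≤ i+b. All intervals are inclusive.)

Evaluate at each i in [0,7]:
  i=0: ✓ (all of [0,1])
  i=1: ✗ (fails at j=2)
  i=2: ✗ (fails at j=2)
  i=3: ✓ (all of [3,4])
  i=4: ✓ (all of [4,5])
  i=5: ✓ (all of [5,6])
  i=6: ✓ (all of [6,7])
  i=7: ✓ (all of [7,8])

0, 3, 4, 5, 6, 7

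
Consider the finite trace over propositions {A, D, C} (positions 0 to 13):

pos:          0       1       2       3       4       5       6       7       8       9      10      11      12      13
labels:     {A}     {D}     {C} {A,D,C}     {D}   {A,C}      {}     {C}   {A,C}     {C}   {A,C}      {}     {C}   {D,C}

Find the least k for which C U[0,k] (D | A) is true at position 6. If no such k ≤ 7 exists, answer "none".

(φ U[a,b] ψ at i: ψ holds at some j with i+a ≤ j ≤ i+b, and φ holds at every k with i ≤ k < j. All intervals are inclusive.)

none

Need earliest j ≥ 6 with (D | A), and C at every k in [6,j-1].
  j=6: rhs fails.
  j=7: rhs fails.
  j=8: rhs holds but lhs fails at k=6.
  j=9: rhs fails.
  j=10: rhs holds but lhs fails at k=6.
  j=11: rhs fails.
  j=12: rhs fails.
  j=13: rhs holds but lhs fails at k=6.
No witness within the range → none.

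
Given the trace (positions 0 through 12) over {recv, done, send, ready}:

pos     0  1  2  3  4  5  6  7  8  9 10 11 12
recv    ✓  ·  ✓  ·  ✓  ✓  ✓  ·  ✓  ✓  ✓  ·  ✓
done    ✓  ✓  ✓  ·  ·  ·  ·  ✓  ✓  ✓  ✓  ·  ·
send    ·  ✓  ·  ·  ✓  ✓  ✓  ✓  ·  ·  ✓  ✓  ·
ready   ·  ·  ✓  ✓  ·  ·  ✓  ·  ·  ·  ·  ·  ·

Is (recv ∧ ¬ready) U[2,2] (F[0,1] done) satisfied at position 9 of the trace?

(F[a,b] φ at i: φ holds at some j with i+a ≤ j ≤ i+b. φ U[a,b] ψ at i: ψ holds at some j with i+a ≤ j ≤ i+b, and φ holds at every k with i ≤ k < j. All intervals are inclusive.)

Need some j in [11,11] with F[0,1] done, and (recv ∧ ¬ready) at every k in [9,j-1].
  j=11: F[0,1] done — fails (none in [11,12]).
No j in the window works → until fails.

Does not hold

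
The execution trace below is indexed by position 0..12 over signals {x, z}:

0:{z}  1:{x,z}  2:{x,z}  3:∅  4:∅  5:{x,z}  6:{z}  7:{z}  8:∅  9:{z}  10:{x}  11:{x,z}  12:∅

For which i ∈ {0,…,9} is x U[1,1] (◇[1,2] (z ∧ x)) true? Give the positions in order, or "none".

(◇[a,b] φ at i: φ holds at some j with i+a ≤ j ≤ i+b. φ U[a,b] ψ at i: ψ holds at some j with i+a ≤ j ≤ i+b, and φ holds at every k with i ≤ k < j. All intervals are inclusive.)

Evaluate at each i in [0,9]:
  i=0: ✗ (lhs fails at k=0 before rhs at j=1)
  i=1: ✗ (no rhs in [2,2])
  i=2: ✓ (rhs at j=3; lhs holds on [2,2])
  i=3: ✗ (lhs fails at k=3 before rhs at j=4)
  i=4: ✗ (no rhs in [5,5])
  i=5: ✗ (no rhs in [6,6])
  i=6: ✗ (no rhs in [7,7])
  i=7: ✗ (no rhs in [8,8])
  i=8: ✗ (lhs fails at k=8 before rhs at j=9)
  i=9: ✗ (lhs fails at k=9 before rhs at j=10)

2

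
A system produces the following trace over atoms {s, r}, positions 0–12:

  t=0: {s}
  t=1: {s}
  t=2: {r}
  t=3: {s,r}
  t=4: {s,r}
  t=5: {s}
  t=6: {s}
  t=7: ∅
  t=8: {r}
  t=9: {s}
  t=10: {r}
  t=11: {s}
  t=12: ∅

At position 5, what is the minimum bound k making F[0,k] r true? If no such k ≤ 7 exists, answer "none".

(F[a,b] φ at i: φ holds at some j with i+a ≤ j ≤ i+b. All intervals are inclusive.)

Scan j = 5,6,… for r:
  j=5: fails
  j=6: fails
  j=7: fails
  j=8: holds
First hit at j=8, so smallest k = 8-5 = 3.

3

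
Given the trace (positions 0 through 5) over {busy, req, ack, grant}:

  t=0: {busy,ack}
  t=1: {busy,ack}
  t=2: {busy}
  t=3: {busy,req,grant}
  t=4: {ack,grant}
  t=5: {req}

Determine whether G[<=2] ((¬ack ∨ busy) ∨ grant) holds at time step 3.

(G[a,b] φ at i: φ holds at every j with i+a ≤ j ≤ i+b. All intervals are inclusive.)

Check ((¬ack ∨ busy) ∨ grant) at every j in [3,5]:
  j=3: true
  j=4: true
  j=5: true
All positions satisfy it → formula holds.

Holds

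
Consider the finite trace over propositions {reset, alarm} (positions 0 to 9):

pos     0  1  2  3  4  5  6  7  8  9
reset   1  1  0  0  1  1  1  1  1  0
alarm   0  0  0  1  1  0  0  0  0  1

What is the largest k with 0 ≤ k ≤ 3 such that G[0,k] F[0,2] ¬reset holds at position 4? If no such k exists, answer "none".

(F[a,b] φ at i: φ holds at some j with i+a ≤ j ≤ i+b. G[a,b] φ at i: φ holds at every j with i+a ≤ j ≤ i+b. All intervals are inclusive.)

F[0,2] ¬reset must hold from j=4 onward; find where it first fails.
  j=4: fails → no k works.

none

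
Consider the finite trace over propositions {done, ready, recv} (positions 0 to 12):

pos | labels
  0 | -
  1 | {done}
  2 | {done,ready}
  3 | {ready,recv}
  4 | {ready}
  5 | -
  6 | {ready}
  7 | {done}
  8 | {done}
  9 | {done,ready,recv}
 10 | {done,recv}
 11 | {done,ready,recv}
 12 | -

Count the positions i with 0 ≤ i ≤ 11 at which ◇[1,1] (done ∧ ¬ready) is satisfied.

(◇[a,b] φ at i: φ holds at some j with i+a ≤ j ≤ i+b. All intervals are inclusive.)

4

Evaluate at each i in [0,11]:
  i=0: ✓ (witness j=1)
  i=1: ✗ (none in [2,2])
  i=2: ✗ (none in [3,3])
  i=3: ✗ (none in [4,4])
  i=4: ✗ (none in [5,5])
  i=5: ✗ (none in [6,6])
  i=6: ✓ (witness j=7)
  i=7: ✓ (witness j=8)
  i=8: ✗ (none in [9,9])
  i=9: ✓ (witness j=10)
  i=10: ✗ (none in [11,11])
  i=11: ✗ (none in [12,12])
Positions where it holds: {0, 6, 7, 9} → 4.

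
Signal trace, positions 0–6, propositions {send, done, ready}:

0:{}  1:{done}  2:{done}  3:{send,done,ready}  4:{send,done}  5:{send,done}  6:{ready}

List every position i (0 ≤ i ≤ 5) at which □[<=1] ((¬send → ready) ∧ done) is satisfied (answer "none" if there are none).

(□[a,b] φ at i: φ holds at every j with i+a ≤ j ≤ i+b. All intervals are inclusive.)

Evaluate at each i in [0,5]:
  i=0: ✗ (fails at j=0)
  i=1: ✗ (fails at j=1)
  i=2: ✗ (fails at j=2)
  i=3: ✓ (all of [3,4])
  i=4: ✓ (all of [4,5])
  i=5: ✗ (fails at j=6)

3, 4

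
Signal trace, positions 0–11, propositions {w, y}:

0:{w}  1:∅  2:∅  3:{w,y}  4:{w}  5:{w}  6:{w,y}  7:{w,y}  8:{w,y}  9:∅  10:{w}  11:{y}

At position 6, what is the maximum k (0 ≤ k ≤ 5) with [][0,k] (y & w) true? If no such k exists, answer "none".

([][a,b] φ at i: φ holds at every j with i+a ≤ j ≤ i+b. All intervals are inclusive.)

(y & w) must hold from j=6 onward; find where it first fails.
  j=6: holds
  j=7: holds
  j=8: holds
  j=9: fails
Holds on [6,8], so largest k = 2.

2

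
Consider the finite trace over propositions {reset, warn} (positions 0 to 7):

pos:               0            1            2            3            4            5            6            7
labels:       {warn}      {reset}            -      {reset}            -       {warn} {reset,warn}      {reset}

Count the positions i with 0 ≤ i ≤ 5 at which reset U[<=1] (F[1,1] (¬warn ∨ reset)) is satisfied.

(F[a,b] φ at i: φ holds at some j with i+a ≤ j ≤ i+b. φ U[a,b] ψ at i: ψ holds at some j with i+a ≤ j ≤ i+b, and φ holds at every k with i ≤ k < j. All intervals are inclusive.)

Evaluate at each i in [0,5]:
  i=0: ✓ (rhs at j=0)
  i=1: ✓ (rhs at j=1)
  i=2: ✓ (rhs at j=2)
  i=3: ✓ (rhs at j=3)
  i=4: ✗ (lhs fails at k=4 before rhs at j=5)
  i=5: ✓ (rhs at j=5)
Positions where it holds: {0, 1, 2, 3, 5} → 5.

5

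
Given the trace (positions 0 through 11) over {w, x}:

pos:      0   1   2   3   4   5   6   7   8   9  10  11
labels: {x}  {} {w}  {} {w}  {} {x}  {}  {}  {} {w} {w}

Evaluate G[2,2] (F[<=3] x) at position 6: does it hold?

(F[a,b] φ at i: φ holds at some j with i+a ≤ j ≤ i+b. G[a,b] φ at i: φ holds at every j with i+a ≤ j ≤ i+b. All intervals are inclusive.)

Check F[<=3] x at every j in [8,8]:
  j=8: fails (none in [8,11])
Fails at j=8 → formula fails.

False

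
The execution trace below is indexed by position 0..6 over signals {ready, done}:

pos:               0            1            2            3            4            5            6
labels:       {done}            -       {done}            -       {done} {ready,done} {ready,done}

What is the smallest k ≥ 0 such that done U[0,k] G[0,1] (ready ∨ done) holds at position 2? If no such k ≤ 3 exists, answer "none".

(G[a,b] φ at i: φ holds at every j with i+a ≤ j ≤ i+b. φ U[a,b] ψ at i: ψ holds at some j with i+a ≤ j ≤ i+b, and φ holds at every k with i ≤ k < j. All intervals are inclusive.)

Need earliest j ≥ 2 with G[0,1] (ready ∨ done), and done at every k in [2,j-1].
  j=2: rhs fails.
  j=3: rhs fails.
  j=4: rhs holds but lhs fails at k=3.
  j=5: rhs holds but lhs fails at k=3.
No witness within the range → none.

none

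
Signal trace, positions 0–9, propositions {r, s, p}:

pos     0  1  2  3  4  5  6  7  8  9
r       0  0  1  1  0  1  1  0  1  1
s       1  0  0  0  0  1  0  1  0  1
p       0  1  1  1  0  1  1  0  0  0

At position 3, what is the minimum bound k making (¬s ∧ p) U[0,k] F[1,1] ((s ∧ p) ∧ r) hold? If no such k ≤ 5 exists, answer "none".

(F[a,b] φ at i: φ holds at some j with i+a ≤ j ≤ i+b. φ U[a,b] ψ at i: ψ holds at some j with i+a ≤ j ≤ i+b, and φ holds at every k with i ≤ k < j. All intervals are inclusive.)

1

Need earliest j ≥ 3 with F[1,1] ((s ∧ p) ∧ r), and (¬s ∧ p) at every k in [3,j-1].
  j=3: rhs fails.
  j=4: rhs holds; lhs holds on [3,3]. k = 1.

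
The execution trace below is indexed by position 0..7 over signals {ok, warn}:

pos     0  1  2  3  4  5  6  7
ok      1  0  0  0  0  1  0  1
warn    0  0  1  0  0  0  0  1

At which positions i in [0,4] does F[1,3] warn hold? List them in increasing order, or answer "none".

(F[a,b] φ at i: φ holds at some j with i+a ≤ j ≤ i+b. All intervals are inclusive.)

0, 1, 4

Evaluate at each i in [0,4]:
  i=0: ✓ (witness j=2)
  i=1: ✓ (witness j=2)
  i=2: ✗ (none in [3,5])
  i=3: ✗ (none in [4,6])
  i=4: ✓ (witness j=7)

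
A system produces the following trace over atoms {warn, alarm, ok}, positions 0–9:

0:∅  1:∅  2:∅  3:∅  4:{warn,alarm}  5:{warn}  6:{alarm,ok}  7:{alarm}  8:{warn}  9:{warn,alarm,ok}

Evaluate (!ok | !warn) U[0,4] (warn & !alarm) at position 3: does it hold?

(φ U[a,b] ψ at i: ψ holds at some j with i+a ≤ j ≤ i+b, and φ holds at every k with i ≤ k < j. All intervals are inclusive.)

Holds

Need some j in [3,7] with (warn & !alarm), and (!ok | !warn) at every k in [3,j-1].
  j=3: (warn & !alarm) false.
  j=4: (warn & !alarm) false.
  j=5: (warn & !alarm) holds; (!ok | !warn) holds at every k in [3,4] → satisfied.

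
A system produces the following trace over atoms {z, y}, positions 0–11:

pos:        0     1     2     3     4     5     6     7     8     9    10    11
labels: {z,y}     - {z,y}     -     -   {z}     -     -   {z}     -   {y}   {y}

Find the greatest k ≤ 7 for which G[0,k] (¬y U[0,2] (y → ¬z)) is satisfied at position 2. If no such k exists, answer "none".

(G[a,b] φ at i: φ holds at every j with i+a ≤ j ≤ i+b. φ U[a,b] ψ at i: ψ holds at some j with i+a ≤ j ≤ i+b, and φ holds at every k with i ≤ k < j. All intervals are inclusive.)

none

(¬y U[0,2] (y → ¬z)) must hold from j=2 onward; find where it first fails.
  j=2: fails → no k works.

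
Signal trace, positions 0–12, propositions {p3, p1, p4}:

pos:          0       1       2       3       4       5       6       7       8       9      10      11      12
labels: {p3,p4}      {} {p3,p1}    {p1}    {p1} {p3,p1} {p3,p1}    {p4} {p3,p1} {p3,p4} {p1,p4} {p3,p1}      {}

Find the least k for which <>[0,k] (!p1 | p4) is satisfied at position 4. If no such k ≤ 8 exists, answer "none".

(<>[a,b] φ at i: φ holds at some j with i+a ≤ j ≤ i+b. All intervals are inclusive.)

Scan j = 4,5,… for (!p1 | p4):
  j=4: fails
  j=5: fails
  j=6: fails
  j=7: holds
First hit at j=7, so smallest k = 7-4 = 3.

3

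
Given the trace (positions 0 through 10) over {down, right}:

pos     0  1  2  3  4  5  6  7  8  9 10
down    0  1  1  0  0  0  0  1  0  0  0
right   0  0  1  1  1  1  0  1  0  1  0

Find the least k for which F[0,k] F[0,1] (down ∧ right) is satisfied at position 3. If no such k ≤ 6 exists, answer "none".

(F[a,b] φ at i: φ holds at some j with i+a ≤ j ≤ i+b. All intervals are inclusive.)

Scan j = 3,4,… for F[0,1] (down ∧ right):
  j=3: fails
  j=4: fails
  j=5: fails
  j=6: holds
First hit at j=6, so smallest k = 6-3 = 3.

3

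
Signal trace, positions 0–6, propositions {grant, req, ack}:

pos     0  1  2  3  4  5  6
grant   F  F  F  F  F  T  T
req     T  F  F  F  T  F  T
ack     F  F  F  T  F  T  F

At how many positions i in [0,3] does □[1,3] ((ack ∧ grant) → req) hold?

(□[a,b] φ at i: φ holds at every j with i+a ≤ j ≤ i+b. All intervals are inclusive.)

2

Evaluate at each i in [0,3]:
  i=0: ✓ (all of [1,3])
  i=1: ✓ (all of [2,4])
  i=2: ✗ (fails at j=5)
  i=3: ✗ (fails at j=5)
Positions where it holds: {0, 1} → 2.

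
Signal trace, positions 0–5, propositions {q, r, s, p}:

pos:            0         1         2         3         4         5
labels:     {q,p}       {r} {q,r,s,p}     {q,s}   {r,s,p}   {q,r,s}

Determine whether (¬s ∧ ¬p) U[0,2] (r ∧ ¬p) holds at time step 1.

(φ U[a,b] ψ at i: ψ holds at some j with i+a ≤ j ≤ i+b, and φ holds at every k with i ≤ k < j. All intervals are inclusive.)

Holds

Need some j in [1,3] with (r ∧ ¬p), and (¬s ∧ ¬p) at every k in [1,j-1].
  j=1: (r ∧ ¬p) holds; no prefix to check → satisfied.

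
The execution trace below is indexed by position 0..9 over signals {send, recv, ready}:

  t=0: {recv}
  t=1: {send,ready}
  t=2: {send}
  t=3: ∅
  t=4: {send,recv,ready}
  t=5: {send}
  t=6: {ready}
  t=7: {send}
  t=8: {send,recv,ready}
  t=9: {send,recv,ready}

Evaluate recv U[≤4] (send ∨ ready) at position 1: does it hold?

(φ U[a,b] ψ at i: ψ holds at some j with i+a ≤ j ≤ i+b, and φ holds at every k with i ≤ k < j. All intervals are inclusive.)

Yes

Need some j in [1,5] with (send ∨ ready), and recv at every k in [1,j-1].
  j=1: (send ∨ ready) holds; no prefix to check → satisfied.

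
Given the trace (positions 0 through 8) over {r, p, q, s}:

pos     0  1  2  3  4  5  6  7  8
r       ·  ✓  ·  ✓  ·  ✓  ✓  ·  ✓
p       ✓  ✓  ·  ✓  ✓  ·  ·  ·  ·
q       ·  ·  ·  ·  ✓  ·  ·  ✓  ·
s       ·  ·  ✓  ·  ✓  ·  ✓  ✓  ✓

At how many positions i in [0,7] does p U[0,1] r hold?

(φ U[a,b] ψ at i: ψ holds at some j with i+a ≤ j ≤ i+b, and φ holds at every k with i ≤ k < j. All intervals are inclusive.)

6

Evaluate at each i in [0,7]:
  i=0: ✓ (rhs at j=1; lhs holds on [0,0])
  i=1: ✓ (rhs at j=1)
  i=2: ✗ (lhs fails at k=2 before rhs at j=3)
  i=3: ✓ (rhs at j=3)
  i=4: ✓ (rhs at j=5; lhs holds on [4,4])
  i=5: ✓ (rhs at j=5)
  i=6: ✓ (rhs at j=6)
  i=7: ✗ (lhs fails at k=7 before rhs at j=8)
Positions where it holds: {0, 1, 3, 4, 5, 6} → 6.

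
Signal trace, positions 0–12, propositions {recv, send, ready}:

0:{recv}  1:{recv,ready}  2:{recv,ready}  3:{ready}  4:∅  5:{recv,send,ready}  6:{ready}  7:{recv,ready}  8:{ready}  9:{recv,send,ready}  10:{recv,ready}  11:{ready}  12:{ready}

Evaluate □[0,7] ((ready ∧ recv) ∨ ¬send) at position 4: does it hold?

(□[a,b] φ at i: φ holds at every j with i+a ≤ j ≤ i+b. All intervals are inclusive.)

Check ((ready ∧ recv) ∨ ¬send) at every j in [4,11]:
  j=4: true
  j=5: true
  j=6: true
  j=7: true
  j=8: true
  j=9: true
  j=10: true
  j=11: true
All positions satisfy it → formula holds.

Holds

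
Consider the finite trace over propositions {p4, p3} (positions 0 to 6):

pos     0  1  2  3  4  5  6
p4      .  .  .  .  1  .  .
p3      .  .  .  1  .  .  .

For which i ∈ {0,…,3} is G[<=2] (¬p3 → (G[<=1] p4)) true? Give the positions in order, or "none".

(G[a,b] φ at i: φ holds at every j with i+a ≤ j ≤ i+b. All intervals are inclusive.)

none

Evaluate at each i in [0,3]:
  i=0: ✗ (fails at j=0)
  i=1: ✗ (fails at j=1)
  i=2: ✗ (fails at j=2)
  i=3: ✗ (fails at j=4)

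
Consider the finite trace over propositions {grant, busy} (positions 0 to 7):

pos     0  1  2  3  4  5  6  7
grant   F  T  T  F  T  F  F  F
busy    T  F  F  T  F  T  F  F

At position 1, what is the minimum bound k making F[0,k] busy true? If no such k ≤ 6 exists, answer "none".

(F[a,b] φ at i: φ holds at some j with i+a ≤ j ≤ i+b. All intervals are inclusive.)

2

Scan j = 1,2,… for busy:
  j=1: fails
  j=2: fails
  j=3: holds
First hit at j=3, so smallest k = 3-1 = 2.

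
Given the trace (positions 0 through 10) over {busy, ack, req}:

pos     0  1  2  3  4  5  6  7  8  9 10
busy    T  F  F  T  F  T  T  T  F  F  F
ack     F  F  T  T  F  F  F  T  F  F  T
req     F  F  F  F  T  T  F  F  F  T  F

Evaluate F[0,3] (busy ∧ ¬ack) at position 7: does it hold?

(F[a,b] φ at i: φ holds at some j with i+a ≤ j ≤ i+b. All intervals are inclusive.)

False

Check (busy ∧ ¬ack) at each j in [7,10]:
  j=7: false
  j=8: false
  j=9: false
  j=10: false
No position in the window satisfies it → formula fails.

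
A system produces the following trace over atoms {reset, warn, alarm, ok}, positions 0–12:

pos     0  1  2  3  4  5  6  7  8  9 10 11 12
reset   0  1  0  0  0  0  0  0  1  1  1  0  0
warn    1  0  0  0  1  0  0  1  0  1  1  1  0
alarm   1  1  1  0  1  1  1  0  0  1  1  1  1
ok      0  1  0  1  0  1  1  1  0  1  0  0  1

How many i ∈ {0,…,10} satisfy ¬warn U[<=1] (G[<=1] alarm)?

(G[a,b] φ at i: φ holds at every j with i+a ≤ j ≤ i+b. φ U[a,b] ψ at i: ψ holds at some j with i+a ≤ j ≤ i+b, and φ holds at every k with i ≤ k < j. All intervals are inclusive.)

Evaluate at each i in [0,10]:
  i=0: ✓ (rhs at j=0)
  i=1: ✓ (rhs at j=1)
  i=2: ✗ (no rhs in [2,3])
  i=3: ✓ (rhs at j=4; lhs holds on [3,3])
  i=4: ✓ (rhs at j=4)
  i=5: ✓ (rhs at j=5)
  i=6: ✗ (no rhs in [6,7])
  i=7: ✗ (no rhs in [7,8])
  i=8: ✓ (rhs at j=9; lhs holds on [8,8])
  i=9: ✓ (rhs at j=9)
  i=10: ✓ (rhs at j=10)
Positions where it holds: {0, 1, 3, 4, 5, 8, 9, 10} → 8.

8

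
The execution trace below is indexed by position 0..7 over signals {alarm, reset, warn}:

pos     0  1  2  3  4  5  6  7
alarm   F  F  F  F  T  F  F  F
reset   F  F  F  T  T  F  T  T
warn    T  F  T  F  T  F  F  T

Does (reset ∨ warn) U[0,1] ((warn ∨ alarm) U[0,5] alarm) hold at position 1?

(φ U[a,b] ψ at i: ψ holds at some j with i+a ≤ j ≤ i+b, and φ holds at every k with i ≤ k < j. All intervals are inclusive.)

False

Need some j in [1,2] with ((warn ∨ alarm) U[0,5] alarm), and (reset ∨ warn) at every k in [1,j-1].
  j=1: ((warn ∨ alarm) U[0,5] alarm) — fails.
  j=2: ((warn ∨ alarm) U[0,5] alarm) — fails.
No j in the window works → until fails.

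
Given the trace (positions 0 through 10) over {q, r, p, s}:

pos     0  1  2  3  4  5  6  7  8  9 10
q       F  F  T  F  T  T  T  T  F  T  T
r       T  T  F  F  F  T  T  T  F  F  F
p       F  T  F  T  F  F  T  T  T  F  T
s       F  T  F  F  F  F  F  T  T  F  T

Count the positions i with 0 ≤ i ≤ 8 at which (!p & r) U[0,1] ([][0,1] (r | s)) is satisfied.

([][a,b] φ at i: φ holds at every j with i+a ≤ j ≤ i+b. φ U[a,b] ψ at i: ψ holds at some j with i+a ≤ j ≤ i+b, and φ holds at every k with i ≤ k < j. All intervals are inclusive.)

Evaluate at each i in [0,8]:
  i=0: ✓ (rhs at j=0)
  i=1: ✗ (no rhs in [1,2])
  i=2: ✗ (no rhs in [2,3])
  i=3: ✗ (no rhs in [3,4])
  i=4: ✗ (lhs fails at k=4 before rhs at j=5)
  i=5: ✓ (rhs at j=5)
  i=6: ✓ (rhs at j=6)
  i=7: ✓ (rhs at j=7)
  i=8: ✗ (no rhs in [8,9])
Positions where it holds: {0, 5, 6, 7} → 4.

4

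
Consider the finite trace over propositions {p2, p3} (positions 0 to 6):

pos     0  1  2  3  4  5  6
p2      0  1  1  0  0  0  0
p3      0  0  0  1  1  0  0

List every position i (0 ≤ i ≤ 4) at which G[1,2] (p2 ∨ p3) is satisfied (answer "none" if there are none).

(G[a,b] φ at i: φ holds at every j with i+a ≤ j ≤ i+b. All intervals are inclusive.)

0, 1, 2

Evaluate at each i in [0,4]:
  i=0: ✓ (all of [1,2])
  i=1: ✓ (all of [2,3])
  i=2: ✓ (all of [3,4])
  i=3: ✗ (fails at j=5)
  i=4: ✗ (fails at j=5)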